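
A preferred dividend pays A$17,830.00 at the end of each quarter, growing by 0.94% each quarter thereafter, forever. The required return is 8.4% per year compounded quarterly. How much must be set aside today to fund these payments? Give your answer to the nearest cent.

Periodic rate r = 0.084/4 per quarter.
Growing perpetuity (Gordon): PV = PMT₁ / (r − g) = 17,830 / (r − 0.0094) = A$1,537,068.97.

A$1,537,068.97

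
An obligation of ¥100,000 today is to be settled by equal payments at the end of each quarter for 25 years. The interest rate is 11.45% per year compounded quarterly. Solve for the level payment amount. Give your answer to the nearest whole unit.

Level ordinary annuity; solve PV = PMT × [(1 − (1+r)^−n)/r] for PMT.
Periodic rate r = 0.1145/4 per quarter; n is counted in quarters.
With n = 100: PMT = 100,000 / ([(1 − (1+r)^−n)/r]) = ¥3,043

¥3,043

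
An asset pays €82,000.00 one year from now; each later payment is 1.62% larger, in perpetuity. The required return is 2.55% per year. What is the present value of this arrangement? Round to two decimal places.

€8,817,204.30

Periodic rate r = 0.0255 per year.
Growing perpetuity (Gordon): PV = PMT₁ / (r − g) = 82,000 / (r − 0.0162) = €8,817,204.30.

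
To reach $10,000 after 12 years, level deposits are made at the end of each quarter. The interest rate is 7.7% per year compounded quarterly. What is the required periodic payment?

$128.56

Level ordinary annuity; solve FV = PMT × [((1+r)^n − 1)/r] for PMT.
Periodic rate r = 0.077/4 per quarter; n is counted in quarters.
With n = 48: PMT = 10,000 / ([((1+r)^n − 1)/r]) = $128.56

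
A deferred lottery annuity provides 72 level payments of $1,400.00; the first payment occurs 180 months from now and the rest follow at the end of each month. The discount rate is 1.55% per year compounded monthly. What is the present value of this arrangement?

Ordinary annuity of 72 payments, first payment at period 180.
Periodic rate r = 0.0155/12 per month; n is counted in months.
The ordinary-annuity PV formula values the stream one period before the first payment (period 179); discount that back 179 periods:
PV₀ = 1,400 × [1 − (1+r)^−72] / r × (1+r)^−179 = $76,349.66

$76,349.66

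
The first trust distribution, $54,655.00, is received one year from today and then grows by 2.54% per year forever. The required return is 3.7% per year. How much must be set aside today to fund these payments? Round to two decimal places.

$4,711,637.93

Periodic rate r = 0.037 per year.
Growing perpetuity (Gordon): PV = PMT₁ / (r − g) = 54,655 / (r − 0.0254) = $4,711,637.93.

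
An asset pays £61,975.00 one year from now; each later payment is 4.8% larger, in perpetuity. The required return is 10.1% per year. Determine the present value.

Periodic rate r = 0.101 per year.
Growing perpetuity (Gordon): PV = PMT₁ / (r − g) = 61,975 / (r − 0.048) = £1,169,339.62.

£1,169,339.62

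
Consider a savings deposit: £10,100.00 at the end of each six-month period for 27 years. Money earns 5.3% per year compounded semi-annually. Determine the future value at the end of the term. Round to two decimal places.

£1,183,668.51

This is an ordinary annuity: 54 deposits of £10,100.00 at the end of each six-month period.
Periodic rate r = 0.053/2 per half-year; n is counted in half-years.
FV = PMT × [((1+r)^n − 1)/r] = 10,100 × [(1+r)^54 − 1] / r = £1,183,668.51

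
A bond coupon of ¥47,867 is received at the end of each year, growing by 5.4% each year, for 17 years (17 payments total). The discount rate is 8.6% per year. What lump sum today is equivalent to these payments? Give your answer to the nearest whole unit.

¥596,202

Periodic rate r = 0.086 per year.
Growing ordinary annuity: PV = PMT₁ × [1 − ((1+g)/(1+r))^n] / (r − g) = 47,867 × [1 − ((1+0.054)/(1+r))^17] / (r − 0.054) = ¥596,202.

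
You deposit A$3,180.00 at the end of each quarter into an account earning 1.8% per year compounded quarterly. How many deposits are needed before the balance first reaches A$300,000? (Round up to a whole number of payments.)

Periodic rate r = 0.018/4 per quarter; n is counted in quarters.
Ordinary annuity FV: 300,000 = 3,180 × [((1+r)^n − 1)/r].
(1+r)^n = 1 + 300,000 × r / 3,180, so n = ln(1 + 300,000·r/3,180) / ln(1+r) = 78.81.
Round up to a whole number of payments: n = 79.

79 payments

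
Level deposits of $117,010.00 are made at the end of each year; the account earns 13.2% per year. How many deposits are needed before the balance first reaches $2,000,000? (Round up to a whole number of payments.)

Periodic rate r = 0.132 per year.
Ordinary annuity FV: 2,000,000 = 117,010 × [((1+r)^n − 1)/r].
(1+r)^n = 1 + 2,000,000 × r / 117,010, so n = ln(1 + 2,000,000·r/117,010) / ln(1+r) = 9.52.
Round up to a whole number of payments: n = 10.

10 payments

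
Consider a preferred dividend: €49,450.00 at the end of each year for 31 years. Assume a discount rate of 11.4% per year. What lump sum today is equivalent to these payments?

This is an ordinary annuity: 31 payments of €49,450.00 at the end of each year.
Periodic rate r = 0.114 per year.
PV = PMT × [(1 − (1+r)^−n)/r] = 49,450 × [1 − (1+r)^−31] / r = €418,502.58

€418,502.58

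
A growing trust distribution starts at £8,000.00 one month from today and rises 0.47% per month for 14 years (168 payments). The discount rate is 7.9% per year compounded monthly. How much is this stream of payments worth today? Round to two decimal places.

Periodic rate r = 0.079/12 per month; n is counted in months.
Growing ordinary annuity: PV = PMT₁ × [1 − ((1+g)/(1+r))^n] / (r − g) = 8,000 × [1 − ((1+0.0047)/(1+r))^168] / (r − 0.0047) = £1,146,637.01.

£1,146,637.01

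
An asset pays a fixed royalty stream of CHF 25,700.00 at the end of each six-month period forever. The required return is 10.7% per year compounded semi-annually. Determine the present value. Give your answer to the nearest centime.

Periodic rate r = 0.107/2 per half-year.
Level perpetuity: PV = PMT / r = 25,700 / (0.107/2) = CHF 480,373.83.

CHF 480,373.83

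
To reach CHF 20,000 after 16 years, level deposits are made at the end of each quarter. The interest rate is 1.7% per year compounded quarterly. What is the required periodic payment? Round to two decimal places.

Level ordinary annuity; solve FV = PMT × [((1+r)^n − 1)/r] for PMT.
Periodic rate r = 0.017/4 per quarter; n is counted in quarters.
With n = 64: PMT = 20,000 / ([((1+r)^n − 1)/r]) = CHF 272.58

CHF 272.58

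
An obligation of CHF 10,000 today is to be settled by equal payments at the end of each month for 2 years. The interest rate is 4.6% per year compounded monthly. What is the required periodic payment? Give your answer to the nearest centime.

Level ordinary annuity; solve PV = PMT × [(1 − (1+r)^−n)/r] for PMT.
Periodic rate r = 0.046/12 per month; n is counted in months.
With n = 24: PMT = 10,000 / ([(1 − (1+r)^−n)/r]) = CHF 436.92

CHF 436.92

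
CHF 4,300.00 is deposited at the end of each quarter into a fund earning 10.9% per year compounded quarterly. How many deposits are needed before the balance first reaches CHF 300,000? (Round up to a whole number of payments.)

40 payments

Periodic rate r = 0.109/4 per quarter; n is counted in quarters.
Ordinary annuity FV: 300,000 = 4,300 × [((1+r)^n − 1)/r].
(1+r)^n = 1 + 300,000 × r / 4,300, so n = ln(1 + 300,000·r/4,300) / ln(1+r) = 39.62.
Round up to a whole number of payments: n = 40.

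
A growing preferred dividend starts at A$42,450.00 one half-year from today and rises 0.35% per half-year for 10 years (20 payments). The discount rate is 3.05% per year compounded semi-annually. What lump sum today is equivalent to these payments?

A$750,385.22

Periodic rate r = 0.0305/2 per half-year; n is counted in half-years.
Growing ordinary annuity: PV = PMT₁ × [1 − ((1+g)/(1+r))^n] / (r − g) = 42,450 × [1 − ((1+0.0035)/(1+r))^20] / (r − 0.0035) = A$750,385.22.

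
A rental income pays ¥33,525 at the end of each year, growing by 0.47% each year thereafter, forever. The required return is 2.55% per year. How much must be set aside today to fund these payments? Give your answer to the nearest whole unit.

Periodic rate r = 0.0255 per year.
Growing perpetuity (Gordon): PV = PMT₁ / (r − g) = 33,525 / (r − 0.0047) = ¥1,611,779.

¥1,611,779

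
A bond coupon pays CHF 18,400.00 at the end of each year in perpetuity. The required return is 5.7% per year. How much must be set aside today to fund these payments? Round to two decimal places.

CHF 322,807.02

Periodic rate r = 0.057 per year.
Level perpetuity: PV = PMT / r = 18,400 / (0.057) = CHF 322,807.02.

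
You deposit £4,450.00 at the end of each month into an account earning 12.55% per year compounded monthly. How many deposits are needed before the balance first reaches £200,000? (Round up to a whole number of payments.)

Periodic rate r = 0.1255/12 per month; n is counted in months.
Ordinary annuity FV: 200,000 = 4,450 × [((1+r)^n − 1)/r].
(1+r)^n = 1 + 200,000 × r / 4,450, so n = ln(1 + 200,000·r/4,450) / ln(1+r) = 37.03.
Round up to a whole number of payments: n = 38.

38 payments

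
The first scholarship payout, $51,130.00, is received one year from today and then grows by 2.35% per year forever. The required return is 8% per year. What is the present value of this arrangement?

$904,955.75

Periodic rate r = 0.08 per year.
Growing perpetuity (Gordon): PV = PMT₁ / (r − g) = 51,130 / (r − 0.0235) = $904,955.75.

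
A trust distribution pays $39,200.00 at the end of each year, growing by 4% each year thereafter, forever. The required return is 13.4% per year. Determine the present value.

Periodic rate r = 0.134 per year.
Growing perpetuity (Gordon): PV = PMT₁ / (r − g) = 39,200 / (r − 0.04) = $417,021.28.

$417,021.28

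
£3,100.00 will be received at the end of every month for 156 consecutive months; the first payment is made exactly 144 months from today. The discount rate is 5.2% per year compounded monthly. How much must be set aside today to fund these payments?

Ordinary annuity of 156 payments, first payment at period 144.
Periodic rate r = 0.052/12 per month; n is counted in months.
The ordinary-annuity PV formula values the stream one period before the first payment (period 143); discount that back 143 periods:
PV₀ = 3,100 × [1 − (1+r)^−156] / r × (1+r)^−143 = £189,120.57

£189,120.57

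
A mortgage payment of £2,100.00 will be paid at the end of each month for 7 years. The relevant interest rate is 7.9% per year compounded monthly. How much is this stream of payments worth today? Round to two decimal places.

£135,166.10

This is an ordinary annuity: 84 payments of £2,100.00 at the end of each month.
Periodic rate r = 0.079/12 per month; n is counted in months.
PV = PMT × [(1 − (1+r)^−n)/r] = 2,100 × [1 − (1+r)^−84] / r = £135,166.10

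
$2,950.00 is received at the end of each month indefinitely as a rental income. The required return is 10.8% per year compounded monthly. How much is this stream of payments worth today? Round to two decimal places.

Periodic rate r = 0.108/12 per month.
Level perpetuity: PV = PMT / r = 2,950 / (0.108/12) = $327,777.78.

$327,777.78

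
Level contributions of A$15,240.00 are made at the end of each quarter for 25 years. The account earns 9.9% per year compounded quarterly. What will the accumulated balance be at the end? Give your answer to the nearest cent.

A$6,483,328.84

This is an ordinary annuity: 100 deposits of A$15,240.00 at the end of each quarter.
Periodic rate r = 0.099/4 per quarter; n is counted in quarters.
FV = PMT × [((1+r)^n − 1)/r] = 15,240 × [(1+r)^100 − 1] / r = A$6,483,328.84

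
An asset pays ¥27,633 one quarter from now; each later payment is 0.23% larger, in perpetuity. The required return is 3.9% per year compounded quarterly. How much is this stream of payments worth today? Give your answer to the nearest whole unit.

¥3,709,128

Periodic rate r = 0.039/4 per quarter.
Growing perpetuity (Gordon): PV = PMT₁ / (r − g) = 27,633 / (r − 0.0023) = ¥3,709,128.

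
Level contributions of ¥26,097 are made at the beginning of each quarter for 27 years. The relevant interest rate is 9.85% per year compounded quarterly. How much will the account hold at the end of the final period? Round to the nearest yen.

This is an annuity due: 108 deposits of ¥26,097 at the beginning of each quarter.
Periodic rate r = 0.0985/4 per quarter; n is counted in quarters.
FV = PMT × [((1+r)^n − 1)/r] × (1+r) = 26,097 × [(1+r)^108 − 1] / r × (1+r) = ¥13,938,407

¥13,938,407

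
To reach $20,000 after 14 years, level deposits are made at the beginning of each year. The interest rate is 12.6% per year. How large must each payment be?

$524.53

Level annuity due; solve FV = PMT × [((1+r)^n − 1)/r] × (1+r) for PMT.
Periodic rate r = 0.126 per year.
With n = 14: PMT = 20,000 / ([((1+r)^n − 1)/r] × (1+r)) = $524.53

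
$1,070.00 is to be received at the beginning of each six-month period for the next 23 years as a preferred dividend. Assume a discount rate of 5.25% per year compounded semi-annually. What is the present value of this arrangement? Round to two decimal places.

$29,130.21

This is an annuity due: 46 payments of $1,070.00 at the beginning of each six-month period.
Periodic rate r = 0.0525/2 per half-year; n is counted in half-years.
PV = PMT × [(1 − (1+r)^−n)/r] × (1+r) = 1,070 × [1 − (1+r)^−46] / r × (1+r) = $29,130.21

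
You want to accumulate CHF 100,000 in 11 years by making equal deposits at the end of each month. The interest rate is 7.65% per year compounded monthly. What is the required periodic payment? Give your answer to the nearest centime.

Level ordinary annuity; solve FV = PMT × [((1+r)^n − 1)/r] for PMT.
Periodic rate r = 0.0765/12 per month; n is counted in months.
With n = 132: PMT = 100,000 / ([((1+r)^n − 1)/r]) = CHF 485.29

CHF 485.29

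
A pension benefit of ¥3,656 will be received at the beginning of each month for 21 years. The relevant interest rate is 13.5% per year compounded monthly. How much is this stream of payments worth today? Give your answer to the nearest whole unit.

¥309,029

This is an annuity due: 252 payments of ¥3,656 at the beginning of each month.
Periodic rate r = 0.135/12 per month; n is counted in months.
PV = PMT × [(1 − (1+r)^−n)/r] × (1+r) = 3,656 × [1 − (1+r)^−252] / r × (1+r) = ¥309,029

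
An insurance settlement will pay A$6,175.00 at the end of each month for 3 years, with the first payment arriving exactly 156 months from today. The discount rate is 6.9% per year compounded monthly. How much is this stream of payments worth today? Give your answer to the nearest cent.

Ordinary annuity of 36 payments, first payment at period 156.
Periodic rate r = 0.069/12 per month; n is counted in months.
The ordinary-annuity PV formula values the stream one period before the first payment (period 155); discount that back 155 periods:
PV₀ = 6,175 × [1 − (1+r)^−36] / r × (1+r)^−155 = A$82,354.51

A$82,354.51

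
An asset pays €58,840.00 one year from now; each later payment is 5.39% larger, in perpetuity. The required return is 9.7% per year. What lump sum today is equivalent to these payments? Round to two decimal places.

€1,365,197.22

Periodic rate r = 0.097 per year.
Growing perpetuity (Gordon): PV = PMT₁ / (r − g) = 58,840 / (r − 0.0539) = €1,365,197.22.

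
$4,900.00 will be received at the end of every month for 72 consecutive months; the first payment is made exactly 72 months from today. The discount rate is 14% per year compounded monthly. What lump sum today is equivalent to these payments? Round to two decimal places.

Ordinary annuity of 72 payments, first payment at period 72.
Periodic rate r = 0.14/12 per month; n is counted in months.
The ordinary-annuity PV formula values the stream one period before the first payment (period 71); discount that back 71 periods:
PV₀ = 4,900 × [1 − (1+r)^−72] / r × (1+r)^−71 = $104,363.73

$104,363.73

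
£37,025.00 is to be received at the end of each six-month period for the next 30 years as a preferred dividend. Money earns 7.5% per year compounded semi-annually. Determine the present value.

This is an ordinary annuity: 60 payments of £37,025.00 at the end of each six-month period.
Periodic rate r = 0.075/2 per half-year; n is counted in half-years.
PV = PMT × [(1 − (1+r)^−n)/r] = 37,025 × [1 − (1+r)^−60] / r = £878,896.34

£878,896.34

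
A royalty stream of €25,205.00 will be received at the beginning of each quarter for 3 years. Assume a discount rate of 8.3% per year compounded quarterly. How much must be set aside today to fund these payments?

This is an annuity due: 12 payments of €25,205.00 at the beginning of each quarter.
Periodic rate r = 0.083/4 per quarter; n is counted in quarters.
PV = PMT × [(1 − (1+r)^−n)/r] × (1+r) = 25,205 × [1 − (1+r)^−12] / r × (1+r) = €270,833.40

€270,833.40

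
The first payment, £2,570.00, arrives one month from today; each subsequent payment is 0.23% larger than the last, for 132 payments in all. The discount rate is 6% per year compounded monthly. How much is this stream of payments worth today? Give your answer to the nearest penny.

£284,508.08

Periodic rate r = 0.06/12 per month; n is counted in months.
Growing ordinary annuity: PV = PMT₁ × [1 − ((1+g)/(1+r))^n] / (r − g) = 2,570 × [1 − ((1+0.0023)/(1+r))^132] / (r − 0.0023) = £284,508.08.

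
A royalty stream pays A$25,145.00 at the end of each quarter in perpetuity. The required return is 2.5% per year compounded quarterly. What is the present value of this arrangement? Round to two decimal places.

Periodic rate r = 0.025/4 per quarter.
Level perpetuity: PV = PMT / r = 25,145 / (0.025/4) = A$4,023,200.00.

A$4,023,200.00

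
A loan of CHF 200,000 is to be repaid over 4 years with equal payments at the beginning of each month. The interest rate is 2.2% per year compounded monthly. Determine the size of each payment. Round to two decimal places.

CHF 4,348.53

Level annuity due; solve PV = PMT × [(1 − (1+r)^−n)/r] × (1+r) for PMT.
Periodic rate r = 0.022/12 per month; n is counted in months.
With n = 48: PMT = 200,000 / ([(1 − (1+r)^−n)/r] × (1+r)) = CHF 4,348.53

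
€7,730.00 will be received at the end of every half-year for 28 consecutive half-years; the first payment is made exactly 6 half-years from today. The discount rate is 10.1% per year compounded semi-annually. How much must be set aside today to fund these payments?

€89,531.20

Ordinary annuity of 28 payments, first payment at period 6.
Periodic rate r = 0.101/2 per half-year; n is counted in half-years.
The ordinary-annuity PV formula values the stream one period before the first payment (period 5); discount that back 5 periods:
PV₀ = 7,730 × [1 − (1+r)^−28] / r × (1+r)^−5 = €89,531.20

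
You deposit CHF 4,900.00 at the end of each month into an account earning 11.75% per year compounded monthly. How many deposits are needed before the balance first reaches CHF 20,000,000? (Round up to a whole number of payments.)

Periodic rate r = 0.1175/12 per month; n is counted in months.
Ordinary annuity FV: 20,000,000 = 4,900 × [((1+r)^n − 1)/r].
(1+r)^n = 1 + 20,000,000 × r / 4,900, so n = ln(1 + 20,000,000·r/4,900) / ln(1+r) = 381.03.
Round up to a whole number of payments: n = 382.

382 payments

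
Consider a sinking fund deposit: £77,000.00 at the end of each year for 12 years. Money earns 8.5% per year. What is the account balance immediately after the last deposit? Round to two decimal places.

This is an ordinary annuity: 12 deposits of £77,000.00 at the end of each year.
Periodic rate r = 0.085 per year.
FV = PMT × [((1+r)^n − 1)/r] = 77,000 × [(1+r)^12 − 1] / r = £1,505,292.23

£1,505,292.23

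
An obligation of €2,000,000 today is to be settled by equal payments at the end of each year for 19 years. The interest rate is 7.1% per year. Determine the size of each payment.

Level ordinary annuity; solve PV = PMT × [(1 − (1+r)^−n)/r] for PMT.
Periodic rate r = 0.071 per year.
With n = 19: PMT = 2,000,000 / ([(1 − (1+r)^−n)/r]) = €194,959.60

€194,959.60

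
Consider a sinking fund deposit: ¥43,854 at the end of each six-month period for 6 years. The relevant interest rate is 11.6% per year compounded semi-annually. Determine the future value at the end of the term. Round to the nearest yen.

¥731,233

This is an ordinary annuity: 12 deposits of ¥43,854 at the end of each six-month period.
Periodic rate r = 0.116/2 per half-year; n is counted in half-years.
FV = PMT × [((1+r)^n − 1)/r] = 43,854 × [(1+r)^12 − 1] / r = ¥731,233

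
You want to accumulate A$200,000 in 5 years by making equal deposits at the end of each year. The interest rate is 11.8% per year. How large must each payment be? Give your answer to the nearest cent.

A$31,607.32

Level ordinary annuity; solve FV = PMT × [((1+r)^n − 1)/r] for PMT.
Periodic rate r = 0.118 per year.
With n = 5: PMT = 200,000 / ([((1+r)^n − 1)/r]) = A$31,607.32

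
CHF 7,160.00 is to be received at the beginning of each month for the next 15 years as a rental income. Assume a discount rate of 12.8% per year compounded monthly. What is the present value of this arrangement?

This is an annuity due: 180 payments of CHF 7,160.00 at the beginning of each month.
Periodic rate r = 0.128/12 per month; n is counted in months.
PV = PMT × [(1 − (1+r)^−n)/r] × (1+r) = 7,160 × [1 − (1+r)^−180] / r × (1+r) = CHF 577,933.93

CHF 577,933.93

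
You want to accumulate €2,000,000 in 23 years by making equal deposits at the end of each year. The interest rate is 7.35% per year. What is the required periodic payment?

Level ordinary annuity; solve FV = PMT × [((1+r)^n − 1)/r] for PMT.
Periodic rate r = 0.0735 per year.
With n = 23: PMT = 2,000,000 / ([((1+r)^n − 1)/r]) = €35,763.74

€35,763.74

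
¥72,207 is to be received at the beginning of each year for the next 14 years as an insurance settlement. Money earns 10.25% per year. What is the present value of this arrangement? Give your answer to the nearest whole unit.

¥578,543

This is an annuity due: 14 payments of ¥72,207 at the beginning of each year.
Periodic rate r = 0.1025 per year.
PV = PMT × [(1 − (1+r)^−n)/r] × (1+r) = 72,207 × [1 − (1+r)^−14] / r × (1+r) = ¥578,543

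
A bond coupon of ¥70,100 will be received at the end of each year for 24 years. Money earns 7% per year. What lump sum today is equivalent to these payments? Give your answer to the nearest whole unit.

This is an ordinary annuity: 24 payments of ¥70,100 at the end of each year.
Periodic rate r = 0.07 per year.
PV = PMT × [(1 − (1+r)^−n)/r] = 70,100 × [1 − (1+r)^−24] / r = ¥804,000

¥804,000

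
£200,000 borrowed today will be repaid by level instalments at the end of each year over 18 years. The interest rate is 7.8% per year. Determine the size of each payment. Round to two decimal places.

Level ordinary annuity; solve PV = PMT × [(1 − (1+r)^−n)/r] for PMT.
Periodic rate r = 0.078 per year.
With n = 18: PMT = 200,000 / ([(1 − (1+r)^−n)/r]) = £21,045.23

£21,045.23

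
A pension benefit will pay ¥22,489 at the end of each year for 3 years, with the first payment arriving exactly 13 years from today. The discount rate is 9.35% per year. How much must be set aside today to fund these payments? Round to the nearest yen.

¥19,355

Ordinary annuity of 3 payments, first payment at period 13.
Periodic rate r = 0.0935 per year.
The ordinary-annuity PV formula values the stream one period before the first payment (period 12); discount that back 12 periods:
PV₀ = 22,489 × [1 − (1+r)^−3] / r × (1+r)^−12 = ¥19,355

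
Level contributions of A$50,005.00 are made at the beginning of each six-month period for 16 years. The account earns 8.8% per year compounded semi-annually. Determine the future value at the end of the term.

A$3,519,791.76

This is an annuity due: 32 deposits of A$50,005.00 at the beginning of each six-month period.
Periodic rate r = 0.088/2 per half-year; n is counted in half-years.
FV = PMT × [((1+r)^n − 1)/r] × (1+r) = 50,005 × [(1+r)^32 − 1] / r × (1+r) = A$3,519,791.76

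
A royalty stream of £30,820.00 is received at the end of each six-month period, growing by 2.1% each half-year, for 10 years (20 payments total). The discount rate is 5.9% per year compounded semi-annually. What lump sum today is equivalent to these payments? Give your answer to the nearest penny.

Periodic rate r = 0.059/2 per half-year; n is counted in half-years.
Growing ordinary annuity: PV = PMT₁ × [1 − ((1+g)/(1+r))^n] / (r − g) = 30,820 × [1 − ((1+0.021)/(1+r))^20] / (r − 0.021) = £554,021.56.

£554,021.56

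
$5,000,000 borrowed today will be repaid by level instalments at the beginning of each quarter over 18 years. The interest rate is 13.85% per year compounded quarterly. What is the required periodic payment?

$183,120.47

Level annuity due; solve PV = PMT × [(1 − (1+r)^−n)/r] × (1+r) for PMT.
Periodic rate r = 0.1385/4 per quarter; n is counted in quarters.
With n = 72: PMT = 5,000,000 / ([(1 − (1+r)^−n)/r] × (1+r)) = $183,120.47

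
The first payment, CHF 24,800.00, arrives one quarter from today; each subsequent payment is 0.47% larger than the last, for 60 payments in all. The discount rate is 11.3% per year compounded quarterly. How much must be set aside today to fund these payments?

CHF 790,824.74

Periodic rate r = 0.113/4 per quarter; n is counted in quarters.
Growing ordinary annuity: PV = PMT₁ × [1 − ((1+g)/(1+r))^n] / (r − g) = 24,800 × [1 − ((1+0.0047)/(1+r))^60] / (r − 0.0047) = CHF 790,824.74.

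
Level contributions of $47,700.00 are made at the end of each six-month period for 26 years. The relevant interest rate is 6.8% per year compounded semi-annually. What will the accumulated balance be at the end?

This is an ordinary annuity: 52 deposits of $47,700.00 at the end of each six-month period.
Periodic rate r = 0.068/2 per half-year; n is counted in half-years.
FV = PMT × [((1+r)^n − 1)/r] = 47,700 × [(1+r)^52 − 1] / r = $6,578,980.78

$6,578,980.78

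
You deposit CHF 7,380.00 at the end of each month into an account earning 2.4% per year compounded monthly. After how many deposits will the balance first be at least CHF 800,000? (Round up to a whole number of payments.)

99 payments

Periodic rate r = 0.024/12 per month; n is counted in months.
Ordinary annuity FV: 800,000 = 7,380 × [((1+r)^n − 1)/r].
(1+r)^n = 1 + 800,000 × r / 7,380, so n = ln(1 + 800,000·r/7,380) / ln(1+r) = 98.21.
Round up to a whole number of payments: n = 99.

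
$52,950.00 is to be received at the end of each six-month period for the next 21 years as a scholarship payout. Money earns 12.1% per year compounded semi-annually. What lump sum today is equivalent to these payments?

This is an ordinary annuity: 42 payments of $52,950.00 at the end of each six-month period.
Periodic rate r = 0.121/2 per half-year; n is counted in half-years.
PV = PMT × [(1 − (1+r)^−n)/r] = 52,950 × [1 − (1+r)^−42] / r = $800,962.45

$800,962.45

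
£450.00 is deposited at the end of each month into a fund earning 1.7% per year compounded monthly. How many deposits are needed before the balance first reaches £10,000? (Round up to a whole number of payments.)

Periodic rate r = 0.017/12 per month; n is counted in months.
Ordinary annuity FV: 10,000 = 450 × [((1+r)^n − 1)/r].
(1+r)^n = 1 + 10,000 × r / 450, so n = ln(1 + 10,000·r/450) / ln(1+r) = 21.90.
Round up to a whole number of payments: n = 22.

22 payments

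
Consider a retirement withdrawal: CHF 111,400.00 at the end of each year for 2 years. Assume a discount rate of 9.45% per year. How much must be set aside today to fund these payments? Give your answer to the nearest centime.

CHF 194,775.36

This is an ordinary annuity: 2 payments of CHF 111,400.00 at the end of each year.
Periodic rate r = 0.0945 per year.
PV = PMT × [(1 − (1+r)^−n)/r] = 111,400 × [1 − (1+r)^−2] / r = CHF 194,775.36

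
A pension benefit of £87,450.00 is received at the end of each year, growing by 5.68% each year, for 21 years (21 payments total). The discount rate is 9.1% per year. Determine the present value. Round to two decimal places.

£1,247,043.04

Periodic rate r = 0.091 per year.
Growing ordinary annuity: PV = PMT₁ × [1 − ((1+g)/(1+r))^n] / (r − g) = 87,450 × [1 − ((1+0.0568)/(1+r))^21] / (r − 0.0568) = £1,247,043.04.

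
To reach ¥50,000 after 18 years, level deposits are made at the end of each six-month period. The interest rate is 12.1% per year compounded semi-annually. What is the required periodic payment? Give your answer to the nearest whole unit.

¥415

Level ordinary annuity; solve FV = PMT × [((1+r)^n − 1)/r] for PMT.
Periodic rate r = 0.121/2 per half-year; n is counted in half-years.
With n = 36: PMT = 50,000 / ([((1+r)^n − 1)/r]) = ¥415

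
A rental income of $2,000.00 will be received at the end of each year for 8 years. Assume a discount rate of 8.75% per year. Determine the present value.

This is an ordinary annuity: 8 payments of $2,000.00 at the end of each year.
Periodic rate r = 0.0875 per year.
PV = PMT × [(1 − (1+r)^−n)/r] = 2,000 × [1 − (1+r)^−8] / r = $11,173.24

$11,173.24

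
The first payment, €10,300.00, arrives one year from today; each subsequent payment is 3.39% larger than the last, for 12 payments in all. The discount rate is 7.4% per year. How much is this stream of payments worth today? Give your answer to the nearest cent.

€94,159.22

Periodic rate r = 0.074 per year.
Growing ordinary annuity: PV = PMT₁ × [1 − ((1+g)/(1+r))^n] / (r − g) = 10,300 × [1 − ((1+0.0339)/(1+r))^12] / (r − 0.0339) = €94,159.22.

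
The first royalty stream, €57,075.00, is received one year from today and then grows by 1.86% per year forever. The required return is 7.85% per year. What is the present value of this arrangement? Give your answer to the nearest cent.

Periodic rate r = 0.0785 per year.
Growing perpetuity (Gordon): PV = PMT₁ / (r − g) = 57,075 / (r − 0.0186) = €952,838.06.

€952,838.06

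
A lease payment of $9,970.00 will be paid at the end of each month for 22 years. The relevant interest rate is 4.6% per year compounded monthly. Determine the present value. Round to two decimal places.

This is an ordinary annuity: 264 payments of $9,970.00 at the end of each month.
Periodic rate r = 0.046/12 per month; n is counted in months.
PV = PMT × [(1 − (1+r)^−n)/r] = 9,970 × [1 − (1+r)^−264] / r = $1,653,645.34

$1,653,645.34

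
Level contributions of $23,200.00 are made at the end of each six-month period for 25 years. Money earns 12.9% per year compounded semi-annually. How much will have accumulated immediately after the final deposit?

This is an ordinary annuity: 50 deposits of $23,200.00 at the end of each six-month period.
Periodic rate r = 0.129/2 per half-year; n is counted in half-years.
FV = PMT × [((1+r)^n − 1)/r] = 23,200 × [(1+r)^50 − 1] / r = $7,828,945.94

$7,828,945.94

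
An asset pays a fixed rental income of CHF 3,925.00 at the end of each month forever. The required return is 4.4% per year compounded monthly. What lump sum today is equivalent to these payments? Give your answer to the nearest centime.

CHF 1,070,454.55

Periodic rate r = 0.044/12 per month.
Level perpetuity: PV = PMT / r = 3,925 / (0.044/12) = CHF 1,070,454.55.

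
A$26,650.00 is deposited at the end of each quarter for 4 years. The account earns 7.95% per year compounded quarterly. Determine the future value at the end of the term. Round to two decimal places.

A$496,255.10

This is an ordinary annuity: 16 deposits of A$26,650.00 at the end of each quarter.
Periodic rate r = 0.0795/4 per quarter; n is counted in quarters.
FV = PMT × [((1+r)^n − 1)/r] = 26,650 × [(1+r)^16 − 1] / r = A$496,255.10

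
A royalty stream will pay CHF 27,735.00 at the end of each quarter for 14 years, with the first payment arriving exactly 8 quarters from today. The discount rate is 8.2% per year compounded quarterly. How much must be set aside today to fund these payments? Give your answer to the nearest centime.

CHF 797,019.37

Ordinary annuity of 56 payments, first payment at period 8.
Periodic rate r = 0.082/4 per quarter; n is counted in quarters.
The ordinary-annuity PV formula values the stream one period before the first payment (period 7); discount that back 7 periods:
PV₀ = 27,735 × [1 − (1+r)^−56] / r × (1+r)^−7 = CHF 797,019.37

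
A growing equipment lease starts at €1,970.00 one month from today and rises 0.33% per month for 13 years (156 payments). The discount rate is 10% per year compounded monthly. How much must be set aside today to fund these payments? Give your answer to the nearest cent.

Periodic rate r = 0.1/12 per month; n is counted in months.
Growing ordinary annuity: PV = PMT₁ × [1 − ((1+g)/(1+r))^n] / (r − g) = 1,970 × [1 − ((1+0.0033)/(1+r))^156] / (r − 0.0033) = €212,093.38.

€212,093.38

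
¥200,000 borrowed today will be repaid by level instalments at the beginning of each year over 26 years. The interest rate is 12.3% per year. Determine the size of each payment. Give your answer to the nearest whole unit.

Level annuity due; solve PV = PMT × [(1 − (1+r)^−n)/r] × (1+r) for PMT.
Periodic rate r = 0.123 per year.
With n = 26: PMT = 200,000 / ([(1 − (1+r)^−n)/r] × (1+r)) = ¥23,034

¥23,034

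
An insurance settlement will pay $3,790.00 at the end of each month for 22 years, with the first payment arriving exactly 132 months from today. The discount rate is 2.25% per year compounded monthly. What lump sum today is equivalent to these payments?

Ordinary annuity of 264 payments, first payment at period 132.
Periodic rate r = 0.0225/12 per month; n is counted in months.
The ordinary-annuity PV formula values the stream one period before the first payment (period 131); discount that back 131 periods:
PV₀ = 3,790 × [1 − (1+r)^−264] / r × (1+r)^−131 = $617,009.65

$617,009.65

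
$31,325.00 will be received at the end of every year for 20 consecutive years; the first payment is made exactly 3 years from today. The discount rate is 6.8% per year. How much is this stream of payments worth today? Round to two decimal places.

$295,521.77

Ordinary annuity of 20 payments, first payment at period 3.
Periodic rate r = 0.068 per year.
The ordinary-annuity PV formula values the stream one period before the first payment (period 2); discount that back 2 periods:
PV₀ = 31,325 × [1 − (1+r)^−20] / r × (1+r)^−2 = $295,521.77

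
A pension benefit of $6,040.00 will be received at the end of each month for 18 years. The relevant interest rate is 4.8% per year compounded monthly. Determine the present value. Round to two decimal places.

This is an ordinary annuity: 216 payments of $6,040.00 at the end of each month.
Periodic rate r = 0.048/12 per month; n is counted in months.
PV = PMT × [(1 − (1+r)^−n)/r] = 6,040 × [1 − (1+r)^−216] / r = $872,478.29

$872,478.29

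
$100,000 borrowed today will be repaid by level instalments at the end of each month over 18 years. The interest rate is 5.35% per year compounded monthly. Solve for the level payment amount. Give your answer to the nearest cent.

Level ordinary annuity; solve PV = PMT × [(1 − (1+r)^−n)/r] for PMT.
Periodic rate r = 0.0535/12 per month; n is counted in months.
With n = 216: PMT = 100,000 / ([(1 − (1+r)^−n)/r]) = $722.07

$722.07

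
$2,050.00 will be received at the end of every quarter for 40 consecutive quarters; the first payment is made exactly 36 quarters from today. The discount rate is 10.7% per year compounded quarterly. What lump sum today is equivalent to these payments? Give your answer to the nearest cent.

Ordinary annuity of 40 payments, first payment at period 36.
Periodic rate r = 0.107/4 per quarter; n is counted in quarters.
The ordinary-annuity PV formula values the stream one period before the first payment (period 35); discount that back 35 periods:
PV₀ = 2,050 × [1 − (1+r)^−40] / r × (1+r)^−35 = $19,838.20

$19,838.20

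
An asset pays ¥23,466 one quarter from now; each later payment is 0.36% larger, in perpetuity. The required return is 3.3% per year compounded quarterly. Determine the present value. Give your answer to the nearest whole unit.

¥5,046,452

Periodic rate r = 0.033/4 per quarter.
Growing perpetuity (Gordon): PV = PMT₁ / (r − g) = 23,466 / (r − 0.0036) = ¥5,046,452.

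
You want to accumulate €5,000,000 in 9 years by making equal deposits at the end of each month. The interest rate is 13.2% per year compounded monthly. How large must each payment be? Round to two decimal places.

€24,343.79

Level ordinary annuity; solve FV = PMT × [((1+r)^n − 1)/r] for PMT.
Periodic rate r = 0.132/12 per month; n is counted in months.
With n = 108: PMT = 5,000,000 / ([((1+r)^n − 1)/r]) = €24,343.79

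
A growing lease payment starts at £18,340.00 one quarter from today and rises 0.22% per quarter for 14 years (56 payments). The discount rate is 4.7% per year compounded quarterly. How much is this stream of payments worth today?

£791,293.03

Periodic rate r = 0.047/4 per quarter; n is counted in quarters.
Growing ordinary annuity: PV = PMT₁ × [1 − ((1+g)/(1+r))^n] / (r − g) = 18,340 × [1 − ((1+0.0022)/(1+r))^56] / (r − 0.0022) = £791,293.03.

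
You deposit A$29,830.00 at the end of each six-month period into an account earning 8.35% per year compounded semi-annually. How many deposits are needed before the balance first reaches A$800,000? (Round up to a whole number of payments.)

19 payments

Periodic rate r = 0.0835/2 per half-year; n is counted in half-years.
Ordinary annuity FV: 800,000 = 29,830 × [((1+r)^n − 1)/r].
(1+r)^n = 1 + 800,000 × r / 29,830, so n = ln(1 + 800,000·r/29,830) / ln(1+r) = 18.37.
Round up to a whole number of payments: n = 19.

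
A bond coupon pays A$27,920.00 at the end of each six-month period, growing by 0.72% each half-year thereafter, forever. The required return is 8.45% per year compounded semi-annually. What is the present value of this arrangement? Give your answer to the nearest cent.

A$796,576.32

Periodic rate r = 0.0845/2 per half-year.
Growing perpetuity (Gordon): PV = PMT₁ / (r − g) = 27,920 / (r − 0.0072) = A$796,576.32.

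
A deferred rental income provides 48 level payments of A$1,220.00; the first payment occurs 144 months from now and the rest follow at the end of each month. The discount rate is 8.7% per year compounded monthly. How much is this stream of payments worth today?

Ordinary annuity of 48 payments, first payment at period 144.
Periodic rate r = 0.087/12 per month; n is counted in months.
The ordinary-annuity PV formula values the stream one period before the first payment (period 143); discount that back 143 periods:
PV₀ = 1,220 × [1 − (1+r)^−48] / r × (1+r)^−143 = A$17,550.11

A$17,550.11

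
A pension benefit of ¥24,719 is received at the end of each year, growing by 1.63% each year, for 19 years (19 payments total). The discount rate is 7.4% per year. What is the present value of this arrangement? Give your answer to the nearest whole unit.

¥278,371

Periodic rate r = 0.074 per year.
Growing ordinary annuity: PV = PMT₁ × [1 − ((1+g)/(1+r))^n] / (r − g) = 24,719 × [1 − ((1+0.0163)/(1+r))^19] / (r − 0.0163) = ¥278,371.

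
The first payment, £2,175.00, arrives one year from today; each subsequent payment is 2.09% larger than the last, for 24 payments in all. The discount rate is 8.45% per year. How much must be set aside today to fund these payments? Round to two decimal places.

£26,179.68

Periodic rate r = 0.0845 per year.
Growing ordinary annuity: PV = PMT₁ × [1 − ((1+g)/(1+r))^n] / (r − g) = 2,175 × [1 − ((1+0.0209)/(1+r))^24] / (r − 0.0209) = £26,179.68.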